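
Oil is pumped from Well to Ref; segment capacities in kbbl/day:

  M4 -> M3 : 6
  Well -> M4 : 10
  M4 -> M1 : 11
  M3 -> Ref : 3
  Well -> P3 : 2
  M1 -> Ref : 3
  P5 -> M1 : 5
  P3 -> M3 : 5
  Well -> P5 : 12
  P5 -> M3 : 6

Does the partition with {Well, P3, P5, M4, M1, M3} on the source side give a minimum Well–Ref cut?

Yes — it is a minimum cut (capacity 6).

Given cut capacity: 3 + 3 = 6.
Augment Well→P3→M3→Ref: bottleneck 2, flow now 2.
Augment Well→P5→M1→Ref: bottleneck 3, flow now 5.
Augment Well→P5→M3→Ref: bottleneck 1, flow now 6.
No augmenting path remains; maximum flow = 6.
Cut capacity 6 equals the max flow, so it is a minimum cut.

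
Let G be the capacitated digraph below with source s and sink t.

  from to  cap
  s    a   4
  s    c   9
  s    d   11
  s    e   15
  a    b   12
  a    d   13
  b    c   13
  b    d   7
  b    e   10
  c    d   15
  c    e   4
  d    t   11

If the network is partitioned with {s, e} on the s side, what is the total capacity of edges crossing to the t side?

24

Edges leaving {s, e}: s→a (4), s→c (9), s→d (11).
Cut capacity = 4 + 9 + 11 = 24.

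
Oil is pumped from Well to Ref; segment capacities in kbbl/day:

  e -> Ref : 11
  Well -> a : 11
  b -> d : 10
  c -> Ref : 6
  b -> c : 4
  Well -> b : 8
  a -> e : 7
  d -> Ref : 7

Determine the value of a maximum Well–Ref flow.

Augment Well→a→e→Ref: bottleneck 7, flow now 7.
Augment Well→b→c→Ref: bottleneck 4, flow now 11.
Augment Well→b→d→Ref: bottleneck 4, flow now 15.
No augmenting path remains; maximum flow = 15.
In the residual graph, reachable from Well: {Well, a}.
Min-cut edges: Well→b (8), a→e (7); capacity 8 + 7 = 15.
This cut is saturated, so no flow can exceed 15.

15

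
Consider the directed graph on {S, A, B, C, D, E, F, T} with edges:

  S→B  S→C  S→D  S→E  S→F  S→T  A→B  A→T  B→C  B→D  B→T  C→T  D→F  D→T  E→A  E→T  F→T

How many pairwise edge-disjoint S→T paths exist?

Assign every edge capacity 1; by Menger, the answer equals the max flow.
Path S→T (+1); total 1.
Path S→B→T (+1); total 2.
Path S→C→T (+1); total 3.
Path S→D→T (+1); total 4.
Path S→E→T (+1); total 5.
Path S→F→T (+1); total 6.
No residual S→T path; max flow = 6.
Certifying cut of size 6: {S→B, S→C, S→D, S→E, S→F, S→T}.

6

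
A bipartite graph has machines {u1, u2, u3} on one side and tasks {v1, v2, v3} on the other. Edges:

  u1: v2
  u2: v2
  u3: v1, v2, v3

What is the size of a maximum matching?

Unit-capacity flow: source→left, listed edges, right→sink; max matching = max flow.
Augmenting path u1→v2 (+1); matched 1.
Augmenting path u3→v1 (+1); matched 2.
No augmenting path remains; maximum matching = 2.
König certificate: {u3, v2} is a vertex cover of size 2 (every listed pair touches it), so no matching can be larger.

2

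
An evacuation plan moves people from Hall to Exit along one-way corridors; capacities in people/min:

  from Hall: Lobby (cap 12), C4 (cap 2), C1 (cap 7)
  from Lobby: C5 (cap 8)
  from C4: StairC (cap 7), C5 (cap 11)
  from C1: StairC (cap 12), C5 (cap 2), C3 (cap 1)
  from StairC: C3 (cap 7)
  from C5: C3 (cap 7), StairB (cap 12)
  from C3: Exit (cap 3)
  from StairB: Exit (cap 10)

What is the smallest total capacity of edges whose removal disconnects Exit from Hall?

13

Augment Hall→C1→C3→Exit: bottleneck 1, flow now 1.
Augment Hall→Lobby→C5→C3→Exit: bottleneck 2, flow now 3.
Augment Hall→Lobby→C5→StairB→Exit: bottleneck 6, flow now 9.
Augment Hall→C4→C5→StairB→Exit: bottleneck 2, flow now 11.
Augment Hall→C1→C5→StairB→Exit: bottleneck 2, flow now 13.
No augmenting path remains; maximum flow = 13.
By max-flow min-cut, the minimum cut capacity equals the max flow.
In the residual graph, reachable from Hall: {Hall, Lobby, C4, C1, StairC, C5, C3, StairB}.
Min-cut edges: C3→Exit (3), StairB→Exit (10); capacity 3 + 10 = 13.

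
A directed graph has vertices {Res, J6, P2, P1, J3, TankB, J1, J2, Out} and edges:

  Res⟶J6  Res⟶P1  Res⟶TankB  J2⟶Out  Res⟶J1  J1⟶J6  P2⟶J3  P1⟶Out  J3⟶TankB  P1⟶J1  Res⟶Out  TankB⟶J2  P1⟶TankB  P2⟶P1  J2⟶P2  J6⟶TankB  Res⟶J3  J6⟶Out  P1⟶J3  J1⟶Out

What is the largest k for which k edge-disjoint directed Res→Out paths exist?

5

Assign every edge capacity 1; by Menger, the answer equals the max flow.
Path Res→Out (+1); total 1.
Path Res→J6→Out (+1); total 2.
Path Res→P1→Out (+1); total 3.
Path Res→J1→Out (+1); total 4.
Path Res→TankB→J2→Out (+1); total 5.
No residual Res→Out path; max flow = 5.
Certifying cut of size 5: {Res→J1, Res→J6, Res→Out, Res→P1, TankB→J2}.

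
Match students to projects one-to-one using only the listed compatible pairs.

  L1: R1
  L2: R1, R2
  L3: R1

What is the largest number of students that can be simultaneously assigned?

2

Unit-capacity flow: source→left, listed edges, right→sink; max matching = max flow.
Augmenting path L1→R1 (+1); matched 1.
Augmenting path L2→R2 (+1); matched 2.
No augmenting path remains; maximum matching = 2.
König certificate: {L2, R1} is a vertex cover of size 2 (every listed pair touches it), so no matching can be larger.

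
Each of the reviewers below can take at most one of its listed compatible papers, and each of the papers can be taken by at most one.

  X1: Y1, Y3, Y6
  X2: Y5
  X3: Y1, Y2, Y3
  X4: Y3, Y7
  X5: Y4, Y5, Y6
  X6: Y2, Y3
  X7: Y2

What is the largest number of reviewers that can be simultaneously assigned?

7

Unit-capacity flow: source→left, listed edges, right→sink; max matching = max flow.
Augmenting path X1→Y1 (+1); matched 1.
Augmenting path X2→Y5 (+1); matched 2.
Augmenting path X3→Y2 (+1); matched 3.
Augmenting path X4→Y3 (+1); matched 4.
Augmenting path X5→Y4 (+1); matched 5.
Augmenting path X6→Y3→X4→Y7 (+1); matched 6.
Augmenting path X7→Y2→X3→Y1→X1→Y6 (+1); matched 7.
No augmenting path remains; maximum matching = 7.
König certificate: {X1, X2, X3, X4, X5, X6, X7} is a vertex cover of size 7 (every listed pair touches it), so no matching can be larger.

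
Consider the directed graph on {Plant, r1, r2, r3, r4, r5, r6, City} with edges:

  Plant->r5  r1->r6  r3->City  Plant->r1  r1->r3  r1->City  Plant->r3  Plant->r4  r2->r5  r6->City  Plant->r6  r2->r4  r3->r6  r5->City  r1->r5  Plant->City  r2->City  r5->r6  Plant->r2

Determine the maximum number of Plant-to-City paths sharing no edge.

Assign every edge capacity 1; by Menger, the answer equals the max flow.
Path Plant→City (+1); total 1.
Path Plant→r1→City (+1); total 2.
Path Plant→r2→City (+1); total 3.
Path Plant→r3→City (+1); total 4.
Path Plant→r5→City (+1); total 5.
Path Plant→r6→City (+1); total 6.
No residual Plant→City path; max flow = 6.
Certifying cut of size 6: {Plant→City, Plant→r1, Plant→r2, Plant→r3, Plant→r5, Plant→r6}.

6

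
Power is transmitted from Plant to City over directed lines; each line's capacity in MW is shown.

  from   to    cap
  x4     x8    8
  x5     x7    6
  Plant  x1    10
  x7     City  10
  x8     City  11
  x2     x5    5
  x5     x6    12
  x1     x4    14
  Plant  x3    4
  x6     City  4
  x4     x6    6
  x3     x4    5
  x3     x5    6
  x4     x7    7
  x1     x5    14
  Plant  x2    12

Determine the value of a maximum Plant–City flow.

19

Augment Plant→x1→x4→x6→City: bottleneck 4, flow now 4.
Augment Plant→x1→x4→x7→City: bottleneck 6, flow now 10.
Augment Plant→x2→x5→x7→City: bottleneck 4, flow now 14.
Augment Plant→x3→x4→x8→City: bottleneck 4, flow now 18.
Augment Plant→x2→x5→x6→x4→x8→City: bottleneck 1, flow now 19. (uses reverse residual edge)
No augmenting path remains; maximum flow = 19.
In the residual graph, reachable from Plant: {Plant, x2}.
Min-cut edges: Plant→x1 (10), Plant→x3 (4), x2→x5 (5); capacity 10 + 4 + 5 = 19.
This cut is saturated, so no flow can exceed 19.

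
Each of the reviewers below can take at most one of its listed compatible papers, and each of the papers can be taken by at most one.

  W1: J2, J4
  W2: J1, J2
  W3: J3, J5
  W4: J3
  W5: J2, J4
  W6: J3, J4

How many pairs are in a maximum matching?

5

Unit-capacity flow: source→left, listed edges, right→sink; max matching = max flow.
Augmenting path W1→J2 (+1); matched 1.
Augmenting path W2→J1 (+1); matched 2.
Augmenting path W3→J3 (+1); matched 3.
Augmenting path W5→J4 (+1); matched 4.
Augmenting path W4→J3→W3→J5 (+1); matched 5.
No augmenting path remains; maximum matching = 5.
König certificate: {W2, W3, J2, J3, J4} is a vertex cover of size 5 (every listed pair touches it), so no matching can be larger.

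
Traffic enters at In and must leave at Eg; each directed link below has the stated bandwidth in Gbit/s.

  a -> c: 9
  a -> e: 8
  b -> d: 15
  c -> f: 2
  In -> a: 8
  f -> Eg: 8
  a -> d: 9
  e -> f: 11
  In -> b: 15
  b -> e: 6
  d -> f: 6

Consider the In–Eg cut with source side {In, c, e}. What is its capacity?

36

Edges leaving {In, c, e}: In→a (8), In→b (15), c→f (2), e→f (11).
Cut capacity = 8 + 15 + 2 + 11 = 36.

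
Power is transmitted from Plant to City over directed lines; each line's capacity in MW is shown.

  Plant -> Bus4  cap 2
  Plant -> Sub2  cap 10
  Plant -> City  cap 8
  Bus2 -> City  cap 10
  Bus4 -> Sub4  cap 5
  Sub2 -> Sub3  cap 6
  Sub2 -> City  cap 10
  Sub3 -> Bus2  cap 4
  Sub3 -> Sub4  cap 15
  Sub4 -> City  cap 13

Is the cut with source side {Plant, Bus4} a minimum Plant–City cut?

No — its capacity is 23, but the minimum cut has capacity 20.

Given cut capacity: 10 + 8 + 5 = 23.
Augment Plant→City: bottleneck 8, flow now 8.
Augment Plant→Sub2→City: bottleneck 10, flow now 18.
Augment Plant→Bus4→Sub4→City: bottleneck 2, flow now 20.
No augmenting path remains; maximum flow = 20.
In the residual graph, reachable from Plant: {Plant}.
Min-cut edges: Plant→Bus4 (2), Plant→Sub2 (10), Plant→City (8); capacity 2 + 10 + 8 = 20.
Cut capacity 23 exceeds the max flow 20, so it is not minimum.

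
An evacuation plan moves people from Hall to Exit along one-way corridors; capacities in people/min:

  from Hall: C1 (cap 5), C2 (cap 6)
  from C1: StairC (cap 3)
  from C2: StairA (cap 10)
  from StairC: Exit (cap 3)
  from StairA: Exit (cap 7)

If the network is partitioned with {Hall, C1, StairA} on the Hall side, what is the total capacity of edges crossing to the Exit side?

16

Edges leaving {Hall, C1, StairA}: Hall→C2 (6), C1→StairC (3), StairA→Exit (7).
Cut capacity = 6 + 3 + 7 = 16.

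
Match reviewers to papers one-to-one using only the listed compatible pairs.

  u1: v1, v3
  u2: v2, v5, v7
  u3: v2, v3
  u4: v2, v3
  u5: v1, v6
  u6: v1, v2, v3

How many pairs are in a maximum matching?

5

Unit-capacity flow: source→left, listed edges, right→sink; max matching = max flow.
Augmenting path u1→v1 (+1); matched 1.
Augmenting path u2→v2 (+1); matched 2.
Augmenting path u3→v3 (+1); matched 3.
Augmenting path u5→v6 (+1); matched 4.
Augmenting path u4→v2→u2→v5 (+1); matched 5.
No augmenting path remains; maximum matching = 5.
König certificate: {u2, u5, v1, v2, v3} is a vertex cover of size 5 (every listed pair touches it), so no matching can be larger.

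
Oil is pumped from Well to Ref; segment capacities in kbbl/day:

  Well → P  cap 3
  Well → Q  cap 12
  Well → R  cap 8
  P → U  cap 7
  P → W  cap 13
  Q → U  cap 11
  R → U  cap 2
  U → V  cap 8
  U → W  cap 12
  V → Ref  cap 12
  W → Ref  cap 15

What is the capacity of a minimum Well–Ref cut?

Augment Well→P→W→Ref: bottleneck 3, flow now 3.
Augment Well→Q→U→V→Ref: bottleneck 8, flow now 11.
Augment Well→Q→U→W→Ref: bottleneck 3, flow now 14.
Augment Well→R→U→W→Ref: bottleneck 2, flow now 16.
No augmenting path remains; maximum flow = 16.
By max-flow min-cut, the minimum cut capacity equals the max flow.
In the residual graph, reachable from Well: {Well, Q, R}.
Min-cut edges: Well→P (3), Q→U (11), R→U (2); capacity 3 + 11 + 2 = 16.

16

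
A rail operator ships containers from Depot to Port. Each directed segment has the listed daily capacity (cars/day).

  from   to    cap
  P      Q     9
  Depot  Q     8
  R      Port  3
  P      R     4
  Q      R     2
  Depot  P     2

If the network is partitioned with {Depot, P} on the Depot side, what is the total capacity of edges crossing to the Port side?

Edges leaving {Depot, P}: Depot→Q (8), P→Q (9), P→R (4).
Cut capacity = 8 + 9 + 4 = 21.

21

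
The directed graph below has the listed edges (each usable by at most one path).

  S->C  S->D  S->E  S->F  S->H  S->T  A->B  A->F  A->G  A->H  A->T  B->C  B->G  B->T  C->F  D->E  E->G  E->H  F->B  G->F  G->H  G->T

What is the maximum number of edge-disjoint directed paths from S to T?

3

Assign every edge capacity 1; by Menger, the answer equals the max flow.
Path S→T (+1); total 1.
Path S→E→G→T (+1); total 2.
Path S→F→B→T (+1); total 3.
No residual S→T path; max flow = 3.
Certifying cut of size 3: {E→G, F→B, S→T}.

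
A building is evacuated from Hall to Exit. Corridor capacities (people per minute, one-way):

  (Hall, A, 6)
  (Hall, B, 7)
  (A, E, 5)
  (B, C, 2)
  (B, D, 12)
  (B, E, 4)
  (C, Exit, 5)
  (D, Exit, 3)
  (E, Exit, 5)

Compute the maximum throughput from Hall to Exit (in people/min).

Augment Hall→A→E→Exit: bottleneck 5, flow now 5.
Augment Hall→B→C→Exit: bottleneck 2, flow now 7.
Augment Hall→B→D→Exit: bottleneck 3, flow now 10.
No augmenting path remains; maximum flow = 10.
In the residual graph, reachable from Hall: {Hall, A, B, D, E}.
Min-cut edges: B→C (2), D→Exit (3), E→Exit (5); capacity 2 + 3 + 5 = 10.
This cut is saturated, so no flow can exceed 10.

10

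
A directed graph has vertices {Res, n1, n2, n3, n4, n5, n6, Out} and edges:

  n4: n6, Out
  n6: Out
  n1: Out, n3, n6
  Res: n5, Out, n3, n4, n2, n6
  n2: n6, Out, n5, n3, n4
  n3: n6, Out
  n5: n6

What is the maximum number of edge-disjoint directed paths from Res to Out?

Assign every edge capacity 1; by Menger, the answer equals the max flow.
Path Res→Out (+1); total 1.
Path Res→n2→Out (+1); total 2.
Path Res→n3→Out (+1); total 3.
Path Res→n4→Out (+1); total 4.
Path Res→n6→Out (+1); total 5.
No residual Res→Out path; max flow = 5.
Certifying cut of size 5: {Res→Out, Res→n2, Res→n3, Res→n4, n6→Out}.

5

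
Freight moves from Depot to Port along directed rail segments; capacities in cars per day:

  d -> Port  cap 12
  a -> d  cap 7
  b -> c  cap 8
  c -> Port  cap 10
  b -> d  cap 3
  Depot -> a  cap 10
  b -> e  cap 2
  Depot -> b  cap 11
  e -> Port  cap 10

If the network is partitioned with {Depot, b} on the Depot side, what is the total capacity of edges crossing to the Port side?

23

Edges leaving {Depot, b}: Depot→a (10), b→c (8), b→d (3), b→e (2).
Cut capacity = 10 + 8 + 3 + 2 = 23.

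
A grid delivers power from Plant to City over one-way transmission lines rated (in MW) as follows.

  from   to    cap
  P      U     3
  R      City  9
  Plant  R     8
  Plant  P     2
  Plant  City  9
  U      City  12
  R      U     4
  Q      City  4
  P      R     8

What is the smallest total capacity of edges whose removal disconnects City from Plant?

Augment Plant→City: bottleneck 9, flow now 9.
Augment Plant→R→City: bottleneck 8, flow now 17.
Augment Plant→P→R→City: bottleneck 1, flow now 18.
Augment Plant→P→U→City: bottleneck 1, flow now 19.
No augmenting path remains; maximum flow = 19.
By max-flow min-cut, the minimum cut capacity equals the max flow.
In the residual graph, reachable from Plant: {Plant}.
Min-cut edges: Plant→P (2), Plant→R (8), Plant→City (9); capacity 2 + 8 + 9 = 19.

19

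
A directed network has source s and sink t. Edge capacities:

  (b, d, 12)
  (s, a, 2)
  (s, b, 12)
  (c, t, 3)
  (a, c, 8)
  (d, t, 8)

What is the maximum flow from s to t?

Augment s→a→c→t: bottleneck 2, flow now 2.
Augment s→b→d→t: bottleneck 8, flow now 10.
No augmenting path remains; maximum flow = 10.
In the residual graph, reachable from s: {s, b, d}.
Min-cut edges: s→a (2), d→t (8); capacity 2 + 8 = 10.
This cut is saturated, so no flow can exceed 10.

10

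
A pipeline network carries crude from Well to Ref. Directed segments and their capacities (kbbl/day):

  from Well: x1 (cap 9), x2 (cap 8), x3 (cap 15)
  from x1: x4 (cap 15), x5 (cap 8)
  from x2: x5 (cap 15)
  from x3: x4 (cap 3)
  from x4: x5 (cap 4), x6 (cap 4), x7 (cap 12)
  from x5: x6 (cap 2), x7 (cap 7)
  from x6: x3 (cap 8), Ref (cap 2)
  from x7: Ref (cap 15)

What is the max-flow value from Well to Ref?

17

Augment Well→x1→x4→x6→Ref: bottleneck 2, flow now 2.
Augment Well→x1→x4→x7→Ref: bottleneck 7, flow now 9.
Augment Well→x2→x5→x7→Ref: bottleneck 7, flow now 16.
Augment Well→x3→x4→x7→Ref: bottleneck 1, flow now 17.
No augmenting path remains; maximum flow = 17.
In the residual graph, reachable from Well: {Well, x1, x2, x3, x4, x5, x6, x7}.
Min-cut edges: x6→Ref (2), x7→Ref (15); capacity 2 + 15 = 17.
This cut is saturated, so no flow can exceed 17.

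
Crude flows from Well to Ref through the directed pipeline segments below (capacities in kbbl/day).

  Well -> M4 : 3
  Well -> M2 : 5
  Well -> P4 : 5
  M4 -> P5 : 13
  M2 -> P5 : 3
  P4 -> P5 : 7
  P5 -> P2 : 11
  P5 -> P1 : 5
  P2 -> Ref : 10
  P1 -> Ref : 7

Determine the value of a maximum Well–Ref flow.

Augment Well→M4→P5→P2→Ref: bottleneck 3, flow now 3.
Augment Well→M2→P5→P2→Ref: bottleneck 3, flow now 6.
Augment Well→P4→P5→P2→Ref: bottleneck 4, flow now 10.
Augment Well→P4→P5→P1→Ref: bottleneck 1, flow now 11.
No augmenting path remains; maximum flow = 11.
In the residual graph, reachable from Well: {Well, M2}.
Min-cut edges: Well→M4 (3), Well→P4 (5), M2→P5 (3); capacity 3 + 5 + 3 = 11.
This cut is saturated, so no flow can exceed 11.

11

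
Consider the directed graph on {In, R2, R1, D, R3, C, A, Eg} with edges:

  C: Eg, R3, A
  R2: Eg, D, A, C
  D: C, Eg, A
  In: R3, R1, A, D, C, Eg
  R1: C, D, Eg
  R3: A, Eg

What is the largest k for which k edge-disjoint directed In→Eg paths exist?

Assign every edge capacity 1; by Menger, the answer equals the max flow.
Path In→Eg (+1); total 1.
Path In→R1→Eg (+1); total 2.
Path In→D→Eg (+1); total 3.
Path In→R3→Eg (+1); total 4.
Path In→C→Eg (+1); total 5.
No residual In→Eg path; max flow = 5.
Certifying cut of size 5: {In→C, In→D, In→Eg, In→R1, In→R3}.

5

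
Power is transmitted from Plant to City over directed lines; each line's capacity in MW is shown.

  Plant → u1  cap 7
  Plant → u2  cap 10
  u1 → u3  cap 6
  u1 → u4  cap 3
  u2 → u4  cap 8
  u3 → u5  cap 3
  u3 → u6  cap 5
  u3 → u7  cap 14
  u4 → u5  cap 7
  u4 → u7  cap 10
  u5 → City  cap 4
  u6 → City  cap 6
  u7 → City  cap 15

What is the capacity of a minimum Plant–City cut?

15

Augment Plant→u1→u3→u5→City: bottleneck 3, flow now 3.
Augment Plant→u1→u3→u6→City: bottleneck 3, flow now 6.
Augment Plant→u1→u4→u5→City: bottleneck 1, flow now 7.
Augment Plant→u2→u4→u7→City: bottleneck 8, flow now 15.
No augmenting path remains; maximum flow = 15.
By max-flow min-cut, the minimum cut capacity equals the max flow.
In the residual graph, reachable from Plant: {Plant, u2}.
Min-cut edges: Plant→u1 (7), u2→u4 (8); capacity 7 + 8 = 15.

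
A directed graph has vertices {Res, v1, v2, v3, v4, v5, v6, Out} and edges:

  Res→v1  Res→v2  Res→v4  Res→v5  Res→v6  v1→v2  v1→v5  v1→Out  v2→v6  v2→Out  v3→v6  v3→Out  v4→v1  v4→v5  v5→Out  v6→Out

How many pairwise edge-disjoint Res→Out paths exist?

4

Assign every edge capacity 1; by Menger, the answer equals the max flow.
Path Res→v1→Out (+1); total 1.
Path Res→v2→Out (+1); total 2.
Path Res→v5→Out (+1); total 3.
Path Res→v6→Out (+1); total 4.
No residual Res→Out path; max flow = 4.
Certifying cut of size 4: {v1→Out, v2→Out, v5→Out, v6→Out}.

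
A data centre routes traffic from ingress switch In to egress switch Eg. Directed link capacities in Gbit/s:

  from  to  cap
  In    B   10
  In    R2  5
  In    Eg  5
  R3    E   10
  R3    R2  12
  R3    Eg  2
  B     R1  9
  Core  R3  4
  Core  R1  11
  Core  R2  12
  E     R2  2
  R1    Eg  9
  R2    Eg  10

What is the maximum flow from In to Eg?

Augment In→Eg: bottleneck 5, flow now 5.
Augment In→R2→Eg: bottleneck 5, flow now 10.
Augment In→B→R1→Eg: bottleneck 9, flow now 19.
No augmenting path remains; maximum flow = 19.
In the residual graph, reachable from In: {In, B}.
Min-cut edges: In→R2 (5), In→Eg (5), B→R1 (9); capacity 5 + 5 + 9 = 19.
This cut is saturated, so no flow can exceed 19.

19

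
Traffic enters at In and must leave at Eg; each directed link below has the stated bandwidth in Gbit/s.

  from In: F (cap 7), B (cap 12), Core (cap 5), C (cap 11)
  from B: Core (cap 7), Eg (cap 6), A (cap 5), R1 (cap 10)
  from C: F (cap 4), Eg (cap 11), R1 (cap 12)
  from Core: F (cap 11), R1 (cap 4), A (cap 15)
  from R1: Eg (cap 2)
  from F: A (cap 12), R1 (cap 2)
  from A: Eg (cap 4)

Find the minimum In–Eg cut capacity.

23

Augment In→B→Eg: bottleneck 6, flow now 6.
Augment In→C→Eg: bottleneck 11, flow now 17.
Augment In→B→R1→Eg: bottleneck 2, flow now 19.
Augment In→B→A→Eg: bottleneck 4, flow now 23.
No augmenting path remains; maximum flow = 23.
By max-flow min-cut, the minimum cut capacity equals the max flow.
In the residual graph, reachable from In: {In, B, Core, R1, F, A}.
Min-cut edges: In→C (11), B→Eg (6), R1→Eg (2), A→Eg (4); capacity 11 + 6 + 2 + 4 = 23.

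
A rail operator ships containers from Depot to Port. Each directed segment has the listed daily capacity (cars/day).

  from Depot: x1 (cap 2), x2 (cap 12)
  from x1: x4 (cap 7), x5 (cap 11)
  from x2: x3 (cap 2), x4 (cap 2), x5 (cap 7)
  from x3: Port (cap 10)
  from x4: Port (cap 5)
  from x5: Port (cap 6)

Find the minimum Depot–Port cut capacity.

12

Augment Depot→x1→x4→Port: bottleneck 2, flow now 2.
Augment Depot→x2→x3→Port: bottleneck 2, flow now 4.
Augment Depot→x2→x4→Port: bottleneck 2, flow now 6.
Augment Depot→x2→x5→Port: bottleneck 6, flow now 12.
No augmenting path remains; maximum flow = 12.
By max-flow min-cut, the minimum cut capacity equals the max flow.
In the residual graph, reachable from Depot: {Depot, x2, x5}.
Min-cut edges: Depot→x1 (2), x2→x3 (2), x2→x4 (2), x5→Port (6); capacity 2 + 2 + 2 + 6 = 12.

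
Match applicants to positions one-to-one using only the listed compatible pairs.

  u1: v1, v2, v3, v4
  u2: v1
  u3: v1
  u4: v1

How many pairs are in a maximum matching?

Unit-capacity flow: source→left, listed edges, right→sink; max matching = max flow.
Augmenting path u1→v1 (+1); matched 1.
Augmenting path u2→v1→u1→v2 (+1); matched 2.
No augmenting path remains; maximum matching = 2.
König certificate: {u1, v1} is a vertex cover of size 2 (every listed pair touches it), so no matching can be larger.

2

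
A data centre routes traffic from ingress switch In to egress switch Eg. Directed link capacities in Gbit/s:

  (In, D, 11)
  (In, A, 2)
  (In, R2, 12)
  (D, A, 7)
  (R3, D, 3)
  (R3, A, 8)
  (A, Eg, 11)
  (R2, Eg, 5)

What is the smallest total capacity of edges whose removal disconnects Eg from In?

Augment In→A→Eg: bottleneck 2, flow now 2.
Augment In→R2→Eg: bottleneck 5, flow now 7.
Augment In→D→A→Eg: bottleneck 7, flow now 14.
No augmenting path remains; maximum flow = 14.
By max-flow min-cut, the minimum cut capacity equals the max flow.
In the residual graph, reachable from In: {In, D, R2}.
Min-cut edges: In→A (2), D→A (7), R2→Eg (5); capacity 2 + 7 + 5 = 14.

14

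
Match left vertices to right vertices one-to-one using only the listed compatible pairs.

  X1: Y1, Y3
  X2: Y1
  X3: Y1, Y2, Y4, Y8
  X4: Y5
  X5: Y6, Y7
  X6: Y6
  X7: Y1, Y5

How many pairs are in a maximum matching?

Unit-capacity flow: source→left, listed edges, right→sink; max matching = max flow.
Augmenting path X1→Y1 (+1); matched 1.
Augmenting path X3→Y2 (+1); matched 2.
Augmenting path X4→Y5 (+1); matched 3.
Augmenting path X5→Y6 (+1); matched 4.
Augmenting path X2→Y1→X1→Y3 (+1); matched 5.
Augmenting path X6→Y6→X5→Y7 (+1); matched 6.
No augmenting path remains; maximum matching = 6.
König certificate: {X1, X3, X5, X6, Y1, Y5} is a vertex cover of size 6 (every listed pair touches it), so no matching can be larger.

6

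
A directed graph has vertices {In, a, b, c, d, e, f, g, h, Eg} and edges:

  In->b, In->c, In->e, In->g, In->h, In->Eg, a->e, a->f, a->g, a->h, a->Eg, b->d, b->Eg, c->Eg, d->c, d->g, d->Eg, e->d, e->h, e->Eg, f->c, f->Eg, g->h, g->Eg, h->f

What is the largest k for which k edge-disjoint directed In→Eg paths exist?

6

Assign every edge capacity 1; by Menger, the answer equals the max flow.
Path In→Eg (+1); total 1.
Path In→b→Eg (+1); total 2.
Path In→c→Eg (+1); total 3.
Path In→e→Eg (+1); total 4.
Path In→g→Eg (+1); total 5.
Path In→h→f→Eg (+1); total 6.
No residual In→Eg path; max flow = 6.
Certifying cut of size 6: {In→Eg, In→b, In→c, In→e, In→g, In→h}.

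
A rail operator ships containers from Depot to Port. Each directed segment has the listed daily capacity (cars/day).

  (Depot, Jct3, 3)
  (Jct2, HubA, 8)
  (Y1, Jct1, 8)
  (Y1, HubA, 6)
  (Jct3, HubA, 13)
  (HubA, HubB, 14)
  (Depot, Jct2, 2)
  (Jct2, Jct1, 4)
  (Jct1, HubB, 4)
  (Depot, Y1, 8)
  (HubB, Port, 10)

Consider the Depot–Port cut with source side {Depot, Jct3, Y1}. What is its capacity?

Edges leaving {Depot, Jct3, Y1}: Depot→Jct2 (2), Jct3→HubA (13), Y1→HubA (6), Y1→Jct1 (8).
Cut capacity = 2 + 13 + 6 + 8 = 29.

29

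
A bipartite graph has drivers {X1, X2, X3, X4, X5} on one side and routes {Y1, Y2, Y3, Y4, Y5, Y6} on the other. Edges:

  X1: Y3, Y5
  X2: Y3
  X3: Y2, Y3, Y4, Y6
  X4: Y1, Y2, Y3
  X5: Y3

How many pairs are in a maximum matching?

4

Unit-capacity flow: source→left, listed edges, right→sink; max matching = max flow.
Augmenting path X1→Y3 (+1); matched 1.
Augmenting path X3→Y2 (+1); matched 2.
Augmenting path X4→Y1 (+1); matched 3.
Augmenting path X2→Y3→X1→Y5 (+1); matched 4.
No augmenting path remains; maximum matching = 4.
König certificate: {X1, X3, X4, Y3} is a vertex cover of size 4 (every listed pair touches it), so no matching can be larger.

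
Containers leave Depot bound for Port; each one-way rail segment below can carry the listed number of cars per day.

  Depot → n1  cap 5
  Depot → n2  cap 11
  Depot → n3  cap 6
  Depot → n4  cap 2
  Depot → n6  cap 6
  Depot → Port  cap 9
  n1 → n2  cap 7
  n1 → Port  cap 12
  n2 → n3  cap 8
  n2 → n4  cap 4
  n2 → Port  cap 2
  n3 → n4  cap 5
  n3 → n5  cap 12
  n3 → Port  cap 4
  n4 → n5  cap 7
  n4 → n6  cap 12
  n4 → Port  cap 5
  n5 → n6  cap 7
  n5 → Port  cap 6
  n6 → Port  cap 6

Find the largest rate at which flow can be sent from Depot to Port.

37

Augment Depot→Port: bottleneck 9, flow now 9.
Augment Depot→n1→Port: bottleneck 5, flow now 14.
Augment Depot→n2→Port: bottleneck 2, flow now 16.
Augment Depot→n3→Port: bottleneck 4, flow now 20.
Augment Depot→n4→Port: bottleneck 2, flow now 22.
Augment Depot→n6→Port: bottleneck 6, flow now 28.
Augment Depot→n2→n4→Port: bottleneck 3, flow now 31.
Augment Depot→n3→n5→Port: bottleneck 2, flow now 33.
Augment Depot→n2→n3→n5→Port: bottleneck 4, flow now 37.
No augmenting path remains; maximum flow = 37.
In the residual graph, reachable from Depot: {Depot, n2, n3, n4, n5, n6}.
Min-cut edges: Depot→n1 (5), Depot→Port (9), n2→Port (2), n3→Port (4), n4→Port (5), n5→Port (6), n6→Port (6); capacity 5 + 9 + 2 + 4 + 5 + 6 + 6 = 37.
This cut is saturated, so no flow can exceed 37.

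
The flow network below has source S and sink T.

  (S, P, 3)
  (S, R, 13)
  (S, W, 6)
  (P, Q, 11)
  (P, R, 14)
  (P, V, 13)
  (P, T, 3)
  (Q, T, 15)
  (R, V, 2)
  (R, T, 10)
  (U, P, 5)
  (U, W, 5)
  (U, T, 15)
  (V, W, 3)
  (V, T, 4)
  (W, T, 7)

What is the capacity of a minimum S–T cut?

Augment S→P→T: bottleneck 3, flow now 3.
Augment S→R→T: bottleneck 10, flow now 13.
Augment S→W→T: bottleneck 6, flow now 19.
Augment S→R→V→T: bottleneck 2, flow now 21.
No augmenting path remains; maximum flow = 21.
By max-flow min-cut, the minimum cut capacity equals the max flow.
In the residual graph, reachable from S: {S, R}.
Min-cut edges: S→P (3), S→W (6), R→V (2), R→T (10); capacity 3 + 6 + 2 + 10 = 21.

21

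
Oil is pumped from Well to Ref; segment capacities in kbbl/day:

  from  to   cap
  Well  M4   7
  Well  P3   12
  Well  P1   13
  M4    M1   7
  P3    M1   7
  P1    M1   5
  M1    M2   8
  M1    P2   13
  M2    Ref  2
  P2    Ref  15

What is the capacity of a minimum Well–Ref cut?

15

Augment Well→M4→M1→M2→Ref: bottleneck 2, flow now 2.
Augment Well→M4→M1→P2→Ref: bottleneck 5, flow now 7.
Augment Well→P3→M1→P2→Ref: bottleneck 7, flow now 14.
Augment Well→P1→M1→P2→Ref: bottleneck 1, flow now 15.
No augmenting path remains; maximum flow = 15.
By max-flow min-cut, the minimum cut capacity equals the max flow.
In the residual graph, reachable from Well: {Well, M4, P3, P1, M1, M2}.
Min-cut edges: M1→P2 (13), M2→Ref (2); capacity 13 + 2 = 15.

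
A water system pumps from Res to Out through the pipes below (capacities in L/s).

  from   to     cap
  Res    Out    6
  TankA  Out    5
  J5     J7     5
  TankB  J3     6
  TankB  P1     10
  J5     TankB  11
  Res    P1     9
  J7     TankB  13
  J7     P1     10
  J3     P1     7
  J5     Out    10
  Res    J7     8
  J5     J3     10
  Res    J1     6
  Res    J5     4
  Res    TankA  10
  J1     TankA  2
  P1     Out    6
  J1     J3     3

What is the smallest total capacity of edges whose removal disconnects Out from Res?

21

Augment Res→Out: bottleneck 6, flow now 6.
Augment Res→J5→Out: bottleneck 4, flow now 10.
Augment Res→TankA→Out: bottleneck 5, flow now 15.
Augment Res→P1→Out: bottleneck 6, flow now 21.
No augmenting path remains; maximum flow = 21.
By max-flow min-cut, the minimum cut capacity equals the max flow.
In the residual graph, reachable from Res: {Res, J1, J7, TankA, TankB, J3, P1}.
Min-cut edges: Res→J5 (4), Res→Out (6), TankA→Out (5), P1→Out (6); capacity 4 + 6 + 5 + 6 = 21.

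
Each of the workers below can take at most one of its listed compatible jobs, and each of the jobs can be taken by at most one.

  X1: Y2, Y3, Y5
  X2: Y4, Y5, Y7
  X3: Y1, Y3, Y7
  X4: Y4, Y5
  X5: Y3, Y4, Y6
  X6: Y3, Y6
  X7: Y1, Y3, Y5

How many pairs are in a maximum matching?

7

Unit-capacity flow: source→left, listed edges, right→sink; max matching = max flow.
Augmenting path X1→Y2 (+1); matched 1.
Augmenting path X2→Y4 (+1); matched 2.
Augmenting path X3→Y1 (+1); matched 3.
Augmenting path X4→Y5 (+1); matched 4.
Augmenting path X5→Y3 (+1); matched 5.
Augmenting path X6→Y6 (+1); matched 6.
Augmenting path X7→Y1→X3→Y7 (+1); matched 7.
No augmenting path remains; maximum matching = 7.
König certificate: {X1, X2, X3, X4, X5, X6, X7} is a vertex cover of size 7 (every listed pair touches it), so no matching can be larger.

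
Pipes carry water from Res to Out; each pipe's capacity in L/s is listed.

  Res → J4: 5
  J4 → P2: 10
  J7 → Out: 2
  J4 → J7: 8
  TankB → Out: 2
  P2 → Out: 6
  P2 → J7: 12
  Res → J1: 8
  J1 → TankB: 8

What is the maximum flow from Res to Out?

7

Augment Res→J1→TankB→Out: bottleneck 2, flow now 2.
Augment Res→J4→J7→Out: bottleneck 2, flow now 4.
Augment Res→J4→P2→Out: bottleneck 3, flow now 7.
No augmenting path remains; maximum flow = 7.
In the residual graph, reachable from Res: {Res, J1, TankB}.
Min-cut edges: Res→J4 (5), TankB→Out (2); capacity 5 + 2 = 7.
This cut is saturated, so no flow can exceed 7.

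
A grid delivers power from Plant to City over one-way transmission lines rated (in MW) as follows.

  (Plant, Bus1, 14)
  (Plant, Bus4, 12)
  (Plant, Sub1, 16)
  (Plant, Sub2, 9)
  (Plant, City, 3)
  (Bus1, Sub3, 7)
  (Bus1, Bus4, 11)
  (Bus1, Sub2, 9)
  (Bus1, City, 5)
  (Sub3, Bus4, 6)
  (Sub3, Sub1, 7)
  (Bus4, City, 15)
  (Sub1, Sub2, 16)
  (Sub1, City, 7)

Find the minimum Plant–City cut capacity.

Augment Plant→City: bottleneck 3, flow now 3.
Augment Plant→Bus1→City: bottleneck 5, flow now 8.
Augment Plant→Bus4→City: bottleneck 12, flow now 20.
Augment Plant→Sub1→City: bottleneck 7, flow now 27.
Augment Plant→Bus1→Bus4→City: bottleneck 3, flow now 30.
No augmenting path remains; maximum flow = 30.
By max-flow min-cut, the minimum cut capacity equals the max flow.
In the residual graph, reachable from Plant: {Plant, Bus1, Sub3, Bus4, Sub1, Sub2}.
Min-cut edges: Plant→City (3), Bus1→City (5), Bus4→City (15), Sub1→City (7); capacity 3 + 5 + 15 + 7 = 30.

30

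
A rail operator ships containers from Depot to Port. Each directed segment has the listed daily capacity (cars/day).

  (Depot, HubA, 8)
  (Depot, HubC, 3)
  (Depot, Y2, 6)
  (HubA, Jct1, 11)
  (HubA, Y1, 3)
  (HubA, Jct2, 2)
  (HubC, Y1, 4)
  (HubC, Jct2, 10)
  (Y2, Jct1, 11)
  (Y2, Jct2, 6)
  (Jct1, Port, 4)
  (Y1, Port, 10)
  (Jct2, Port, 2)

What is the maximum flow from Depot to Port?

12

Augment Depot→HubA→Jct1→Port: bottleneck 4, flow now 4.
Augment Depot→HubA→Y1→Port: bottleneck 3, flow now 7.
Augment Depot→HubA→Jct2→Port: bottleneck 1, flow now 8.
Augment Depot→HubC→Y1→Port: bottleneck 3, flow now 11.
Augment Depot→Y2→Jct2→Port: bottleneck 1, flow now 12.
No augmenting path remains; maximum flow = 12.
In the residual graph, reachable from Depot: {Depot, HubA, Y2, Jct1, Jct2}.
Min-cut edges: Depot→HubC (3), HubA→Y1 (3), Jct1→Port (4), Jct2→Port (2); capacity 3 + 3 + 4 + 2 = 12.
This cut is saturated, so no flow can exceed 12.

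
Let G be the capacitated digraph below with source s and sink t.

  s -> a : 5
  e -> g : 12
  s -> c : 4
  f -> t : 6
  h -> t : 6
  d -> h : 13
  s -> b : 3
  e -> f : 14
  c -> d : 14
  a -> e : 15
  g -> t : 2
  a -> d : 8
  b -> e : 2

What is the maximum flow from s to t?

Augment s→a→d→h→t: bottleneck 5, flow now 5.
Augment s→b→e→f→t: bottleneck 2, flow now 7.
Augment s→c→d→h→t: bottleneck 1, flow now 8.
Augment s→c→d→a→e→f→t: bottleneck 3, flow now 11. (uses reverse residual edge)
No augmenting path remains; maximum flow = 11.
In the residual graph, reachable from s: {s, b}.
Min-cut edges: s→a (5), s→c (4), b→e (2); capacity 5 + 4 + 2 = 11.
This cut is saturated, so no flow can exceed 11.

11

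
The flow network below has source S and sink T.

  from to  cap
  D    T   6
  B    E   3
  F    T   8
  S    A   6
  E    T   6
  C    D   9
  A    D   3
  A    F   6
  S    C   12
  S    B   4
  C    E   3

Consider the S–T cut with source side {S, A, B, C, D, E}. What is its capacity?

18

Edges leaving {S, A, B, C, D, E}: A→F (6), D→T (6), E→T (6).
Cut capacity = 6 + 6 + 6 = 18.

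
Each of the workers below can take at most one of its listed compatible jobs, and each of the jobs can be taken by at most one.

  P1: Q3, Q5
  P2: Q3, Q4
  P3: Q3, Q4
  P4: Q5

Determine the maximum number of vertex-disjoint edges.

Unit-capacity flow: source→left, listed edges, right→sink; max matching = max flow.
Augmenting path P1→Q3 (+1); matched 1.
Augmenting path P2→Q4 (+1); matched 2.
Augmenting path P4→Q5 (+1); matched 3.
No augmenting path remains; maximum matching = 3.
König certificate: {Q3, Q4, Q5} is a vertex cover of size 3 (every listed pair touches it), so no matching can be larger.

3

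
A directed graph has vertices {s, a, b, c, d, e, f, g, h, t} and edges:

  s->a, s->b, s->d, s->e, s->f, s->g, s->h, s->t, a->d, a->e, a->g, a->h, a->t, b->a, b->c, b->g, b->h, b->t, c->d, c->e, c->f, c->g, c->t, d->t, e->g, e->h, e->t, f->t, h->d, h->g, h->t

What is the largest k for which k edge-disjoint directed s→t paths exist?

7

Assign every edge capacity 1; by Menger, the answer equals the max flow.
Path s→t (+1); total 1.
Path s→a→t (+1); total 2.
Path s→b→t (+1); total 3.
Path s→d→t (+1); total 4.
Path s→e→t (+1); total 5.
Path s→f→t (+1); total 6.
Path s→h→t (+1); total 7.
No residual s→t path; max flow = 7.
Certifying cut of size 7: {s→a, s→b, s→d, s→e, s→f, s→h, s→t}.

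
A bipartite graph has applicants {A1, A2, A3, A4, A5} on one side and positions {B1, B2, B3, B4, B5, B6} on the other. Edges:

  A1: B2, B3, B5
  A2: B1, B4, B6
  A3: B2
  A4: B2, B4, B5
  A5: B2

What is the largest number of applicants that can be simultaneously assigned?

4

Unit-capacity flow: source→left, listed edges, right→sink; max matching = max flow.
Augmenting path A1→B2 (+1); matched 1.
Augmenting path A2→B1 (+1); matched 2.
Augmenting path A4→B4 (+1); matched 3.
Augmenting path A3→B2→A1→B3 (+1); matched 4.
No augmenting path remains; maximum matching = 4.
König certificate: {A1, A2, A4, B2} is a vertex cover of size 4 (every listed pair touches it), so no matching can be larger.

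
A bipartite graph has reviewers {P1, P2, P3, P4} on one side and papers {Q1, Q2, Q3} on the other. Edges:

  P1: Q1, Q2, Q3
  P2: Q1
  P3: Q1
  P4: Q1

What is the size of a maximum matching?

2

Unit-capacity flow: source→left, listed edges, right→sink; max matching = max flow.
Augmenting path P1→Q1 (+1); matched 1.
Augmenting path P2→Q1→P1→Q2 (+1); matched 2.
No augmenting path remains; maximum matching = 2.
König certificate: {P1, Q1} is a vertex cover of size 2 (every listed pair touches it), so no matching can be larger.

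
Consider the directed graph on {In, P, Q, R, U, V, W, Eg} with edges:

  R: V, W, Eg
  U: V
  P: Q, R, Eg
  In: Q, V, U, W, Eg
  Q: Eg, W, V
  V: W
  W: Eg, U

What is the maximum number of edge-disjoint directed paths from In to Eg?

Assign every edge capacity 1; by Menger, the answer equals the max flow.
Path In→Eg (+1); total 1.
Path In→Q→Eg (+1); total 2.
Path In→W→Eg (+1); total 3.
No residual In→Eg path; max flow = 3.
Certifying cut of size 3: {In→Eg, In→Q, W→Eg}.

3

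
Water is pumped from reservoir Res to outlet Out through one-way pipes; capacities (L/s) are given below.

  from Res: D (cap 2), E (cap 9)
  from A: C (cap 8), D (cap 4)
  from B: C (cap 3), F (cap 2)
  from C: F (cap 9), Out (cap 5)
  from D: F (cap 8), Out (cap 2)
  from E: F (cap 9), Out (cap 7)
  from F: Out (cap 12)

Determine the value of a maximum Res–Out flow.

11

Augment Res→D→Out: bottleneck 2, flow now 2.
Augment Res→E→Out: bottleneck 7, flow now 9.
Augment Res→E→F→Out: bottleneck 2, flow now 11.
No augmenting path remains; maximum flow = 11.
In the residual graph, reachable from Res: {Res}.
Min-cut edges: Res→D (2), Res→E (9); capacity 2 + 9 = 11.
This cut is saturated, so no flow can exceed 11.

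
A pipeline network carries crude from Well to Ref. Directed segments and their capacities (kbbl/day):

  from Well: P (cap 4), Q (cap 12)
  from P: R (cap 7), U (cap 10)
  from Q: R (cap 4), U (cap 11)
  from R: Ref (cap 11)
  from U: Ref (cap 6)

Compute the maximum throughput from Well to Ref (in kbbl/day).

Augment Well→P→R→Ref: bottleneck 4, flow now 4.
Augment Well→Q→R→Ref: bottleneck 4, flow now 8.
Augment Well→Q→U→Ref: bottleneck 6, flow now 14.
No augmenting path remains; maximum flow = 14.
In the residual graph, reachable from Well: {Well, Q, U}.
Min-cut edges: Well→P (4), Q→R (4), U→Ref (6); capacity 4 + 4 + 6 = 14.
This cut is saturated, so no flow can exceed 14.

14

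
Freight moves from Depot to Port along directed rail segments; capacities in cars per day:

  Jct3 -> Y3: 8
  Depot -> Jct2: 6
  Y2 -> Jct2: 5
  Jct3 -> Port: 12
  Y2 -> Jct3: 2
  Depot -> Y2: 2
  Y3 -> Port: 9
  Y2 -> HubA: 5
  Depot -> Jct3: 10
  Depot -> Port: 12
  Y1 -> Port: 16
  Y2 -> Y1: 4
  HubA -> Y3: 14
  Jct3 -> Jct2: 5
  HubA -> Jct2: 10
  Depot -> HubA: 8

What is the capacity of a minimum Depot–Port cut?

32

Augment Depot→Port: bottleneck 12, flow now 12.
Augment Depot→Jct3→Port: bottleneck 10, flow now 22.
Augment Depot→Y2→Y1→Port: bottleneck 2, flow now 24.
Augment Depot→HubA→Y3→Port: bottleneck 8, flow now 32.
No augmenting path remains; maximum flow = 32.
By max-flow min-cut, the minimum cut capacity equals the max flow.
In the residual graph, reachable from Depot: {Depot, Jct2}.
Min-cut edges: Depot→Y2 (2), Depot→HubA (8), Depot→Jct3 (10), Depot→Port (12); capacity 2 + 8 + 10 + 12 = 32.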